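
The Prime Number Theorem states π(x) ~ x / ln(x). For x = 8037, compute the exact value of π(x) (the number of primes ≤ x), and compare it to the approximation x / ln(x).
π(8037) = 1010;  x/ln(x) ≈ 893.81;  relative error ≈ 11.50%.

Directly count primes up to 8037: π(8037) = 1010. The PNT approximation gives 8037/ln(8037) ≈ 8037/8.99181 ≈ 893.81. Relative error (π(x) − x/ln(x)) / π(x) ≈ 11.50%; the approximation is known to undercount slightly (Li(x) is a better estimate).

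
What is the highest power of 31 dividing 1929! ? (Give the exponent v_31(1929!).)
v_31(1929!) = 64

Legendre's formula: v_p(n!) = Σ_{k ≥ 1} ⌊n / p^k⌋. For p = 31, n = 1929, the terms are:
  ⌊1929/31^1⌋ = ⌊1929/31⌋ = 62
  ⌊1929/31^2⌋ = ⌊1929/961⌋ = 2
(the next term ⌊1929/31^3⌋ = 0, terminating the sum). Summing: v_31(1929!) = 62 + 2 = 64.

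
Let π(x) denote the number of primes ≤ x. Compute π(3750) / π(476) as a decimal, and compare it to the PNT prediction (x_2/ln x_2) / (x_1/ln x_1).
π(3750)/π(476) = 522/91 ≈ 5.7363;  PNT prediction ≈ 5.9022.

π(476) = 91 and π(3750) = 522, so π(3750)/π(476) ≈ 5.7363. The PNT-predicted ratio is (3750/ln(3750)) / (476/ln(476)) ≈ 5.9022. The two agree to within a few percent, as expected.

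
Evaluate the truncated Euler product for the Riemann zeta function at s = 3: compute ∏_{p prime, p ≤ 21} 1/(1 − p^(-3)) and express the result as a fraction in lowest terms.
∏ = 3674541645775/3057655868928

The primes p ≤ 21 are [2, 3, 5, 7, 11, 13, 17, 19]. For each prime, (1 − 1/p^3)^(-1) = p^3 / (p^3 − 1). The product is (1 − 1/2^3)^(-1), (1 − 1/3^3)^(-1), (1 − 1/5^3)^(-1), (1 − 1/7^3)^(-1), (1 − 1/11^3)^(-1), (1 − 1/13^3)^(-1), (1 − 1/17^3)^(-1), (1 − 1/19^3)^(-1) = ∏ p^3 / (p^3 − 1) = 3674541645775/3057655868928.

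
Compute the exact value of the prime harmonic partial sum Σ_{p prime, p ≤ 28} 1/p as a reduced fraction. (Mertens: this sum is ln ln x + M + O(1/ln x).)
Σ 1/p = 334406399/223092870

π(28) = 9, so the primes ≤ 28 are [2, 3, 5, 7, 11, 13, 17, 19, 23]. Summing 1/p over these primes: 334406399/223092870 ≈ 1.4990. Mertens estimate ln ln(28) + 0.2615 ≈ 1.4651.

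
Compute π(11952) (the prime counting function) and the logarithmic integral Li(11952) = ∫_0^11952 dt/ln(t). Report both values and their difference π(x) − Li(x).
π(11952) = 1432;  Li(11952) ≈ 1455.99;  π(x) − Li(x) ≈ -23.99.

Direct count of primes ≤ 11952 gives π(11952) = 1432. Numerical evaluation of the logarithmic integral gives Li(11952) ≈ 1455.99. The difference π(x) − Li(x) ≈ -23.99 is typically negative for small/moderate x (Li(x) overestimates), though Littlewood's theorem shows this sign changes infinitely often.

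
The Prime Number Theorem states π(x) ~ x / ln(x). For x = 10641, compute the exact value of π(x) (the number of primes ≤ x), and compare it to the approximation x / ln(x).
π(10641) = 1298;  x/ln(x) ≈ 1147.59;  relative error ≈ 11.59%.

Directly count primes up to 10641: π(10641) = 1298. The PNT approximation gives 10641/ln(10641) ≈ 10641/9.27247 ≈ 1147.59. Relative error (π(x) − x/ln(x)) / π(x) ≈ 11.59%; the approximation is known to undercount slightly (Li(x) is a better estimate).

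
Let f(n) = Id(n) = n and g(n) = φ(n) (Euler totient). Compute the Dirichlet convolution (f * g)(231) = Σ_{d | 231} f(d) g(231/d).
(Id * φ)(231) = 1365

Divisors of 231: [1, 3, 7, 11, 21, 33, 77, 231]. For each d | 231:
  d = 1: Id(1) · φ(231/1) = 1 · 120 = 120
  d = 3: Id(3) · φ(231/3) = 3 · 60 = 180
  d = 7: Id(7) · φ(231/7) = 7 · 20 = 140
  d = 11: Id(11) · φ(231/11) = 11 · 12 = 132
  d = 21: Id(21) · φ(231/21) = 21 · 10 = 210
  d = 33: Id(33) · φ(231/33) = 33 · 6 = 198
  d = 77: Id(77) · φ(231/77) = 77 · 2 = 154
  d = 231: Id(231) · φ(231/231) = 231 · 1 = 231
Summing: (Id * φ)(231) = 120 + 180 + 140 + 132 + 210 + 198 + 154 + 231 = 1365.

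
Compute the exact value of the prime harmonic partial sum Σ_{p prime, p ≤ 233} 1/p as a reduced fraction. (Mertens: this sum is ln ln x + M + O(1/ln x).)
Σ 1/p = 8762990377702925264993654890050782886250854676753323401606562622367345144099360398279019780479/4445236185272185438169240794291312557432222642727183809026451438704160103479600800432029464270

π(233) = 51, so the primes ≤ 233 are [2, 3, 5, 7, 11, 13, 17, 19, 23, 29, 31, 37, 41, 43, 47, 53, 59, 61, 67, 71, 73, 79, 83, 89, 97, 101, 103, 107, 109, 113, 127, 131, 137, 139, 149, 151, 157, 163, 167, 173, 179, 181, 191, 193, 197, 199, 211, 223, 227, 229, 233]. Summing 1/p over these primes: 8762990377702925264993654890050782886250854676753323401606562622367345144099360398279019780479/4445236185272185438169240794291312557432222642727183809026451438704160103479600800432029464270 ≈ 1.9713. Mertens estimate ln ln(233) + 0.2615 ≈ 1.9573.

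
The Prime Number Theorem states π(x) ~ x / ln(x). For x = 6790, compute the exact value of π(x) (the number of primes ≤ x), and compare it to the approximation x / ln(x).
π(6790) = 873;  x/ln(x) ≈ 769.56;  relative error ≈ 11.85%.

Directly count primes up to 6790: π(6790) = 873. The PNT approximation gives 6790/ln(6790) ≈ 6790/8.82321 ≈ 769.56. Relative error (π(x) − x/ln(x)) / π(x) ≈ 11.85%; the approximation is known to undercount slightly (Li(x) is a better estimate).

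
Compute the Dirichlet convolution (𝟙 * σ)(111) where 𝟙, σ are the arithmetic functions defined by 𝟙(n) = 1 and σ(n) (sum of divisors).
(𝟙 * σ)(111) = 195

Divisors of 111: [1, 3, 37, 111]. For each d | 111:
  d = 1: 𝟙(1) · σ(111/1) = 1 · 152 = 152
  d = 3: 𝟙(3) · σ(111/3) = 1 · 38 = 38
  d = 37: 𝟙(37) · σ(111/37) = 1 · 4 = 4
  d = 111: 𝟙(111) · σ(111/111) = 1 · 1 = 1
Summing: (𝟙 * σ)(111) = 152 + 38 + 4 + 1 = 195.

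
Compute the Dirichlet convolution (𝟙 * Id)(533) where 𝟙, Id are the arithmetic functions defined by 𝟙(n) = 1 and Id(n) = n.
(𝟙 * Id)(533) = 588

Divisors of 533: [1, 13, 41, 533]. For each d | 533:
  d = 1: 𝟙(1) · Id(533/1) = 1 · 533 = 533
  d = 13: 𝟙(13) · Id(533/13) = 1 · 41 = 41
  d = 41: 𝟙(41) · Id(533/41) = 1 · 13 = 13
  d = 533: 𝟙(533) · Id(533/533) = 1 · 1 = 1
Summing: (𝟙 * Id)(533) = 533 + 41 + 13 + 1 = 588.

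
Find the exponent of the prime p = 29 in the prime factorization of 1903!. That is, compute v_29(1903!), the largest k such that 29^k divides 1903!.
v_29(1903!) = 67

Legendre's formula: v_p(n!) = Σ_{k ≥ 1} ⌊n / p^k⌋. For p = 29, n = 1903, the terms are:
  ⌊1903/29^1⌋ = ⌊1903/29⌋ = 65
  ⌊1903/29^2⌋ = ⌊1903/841⌋ = 2
(the next term ⌊1903/29^3⌋ = 0, terminating the sum). Summing: v_29(1903!) = 65 + 2 = 67.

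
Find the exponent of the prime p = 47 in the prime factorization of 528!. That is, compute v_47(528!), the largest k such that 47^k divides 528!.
v_47(528!) = 11

Legendre's formula: v_p(n!) = Σ_{k ≥ 1} ⌊n / p^k⌋. For p = 47, n = 528, the terms are:
  ⌊528/47^1⌋ = ⌊528/47⌋ = 11
(the next term ⌊528/47^2⌋ = 0, terminating the sum). Summing: v_47(528!) = 11 = 11.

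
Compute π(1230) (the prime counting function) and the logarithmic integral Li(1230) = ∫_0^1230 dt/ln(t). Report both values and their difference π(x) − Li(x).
π(1230) = 201;  Li(1230) ≈ 210.40;  π(x) − Li(x) ≈ -9.40.

Direct count of primes ≤ 1230 gives π(1230) = 201. Numerical evaluation of the logarithmic integral gives Li(1230) ≈ 210.40. The difference π(x) − Li(x) ≈ -9.40 is typically negative for small/moderate x (Li(x) overestimates), though Littlewood's theorem shows this sign changes infinitely often.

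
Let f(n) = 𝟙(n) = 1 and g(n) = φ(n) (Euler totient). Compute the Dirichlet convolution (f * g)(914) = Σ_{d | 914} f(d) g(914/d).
(𝟙 * φ)(914) = 914

Divisors of 914: [1, 2, 457, 914]. For each d | 914:
  d = 1: 𝟙(1) · φ(914/1) = 1 · 456 = 456
  d = 2: 𝟙(2) · φ(914/2) = 1 · 456 = 456
  d = 457: 𝟙(457) · φ(914/457) = 1 · 1 = 1
  d = 914: 𝟙(914) · φ(914/914) = 1 · 1 = 1
Summing: (𝟙 * φ)(914) = 456 + 456 + 1 + 1 = 914.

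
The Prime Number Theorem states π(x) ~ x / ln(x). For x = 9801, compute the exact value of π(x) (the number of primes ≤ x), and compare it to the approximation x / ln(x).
π(9801) = 1208;  x/ln(x) ≈ 1066.46;  relative error ≈ 11.72%.

Directly count primes up to 9801: π(9801) = 1208. The PNT approximation gives 9801/ln(9801) ≈ 9801/9.19024 ≈ 1066.46. Relative error (π(x) − x/ln(x)) / π(x) ≈ 11.72%; the approximation is known to undercount slightly (Li(x) is a better estimate).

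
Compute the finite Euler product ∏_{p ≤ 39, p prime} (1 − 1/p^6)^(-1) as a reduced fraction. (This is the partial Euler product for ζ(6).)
∏ = 2571922726855099316399649303649342571118604998275/2528078112959041874006989121312570427443559530496

The primes p ≤ 39 are [2, 3, 5, 7, 11, 13, 17, 19, 23, 29, 31, 37]. For each prime, (1 − 1/p^6)^(-1) = p^6 / (p^6 − 1). The product is (1 − 1/2^6)^(-1), (1 − 1/3^6)^(-1), (1 − 1/5^6)^(-1), (1 − 1/7^6)^(-1), (1 − 1/11^6)^(-1), (1 − 1/13^6)^(-1), (1 − 1/17^6)^(-1), (1 − 1/19^6)^(-1), (1 − 1/23^6)^(-1), (1 − 1/29^6)^(-1), (1 − 1/31^6)^(-1), (1 − 1/37^6)^(-1) = ∏ p^6 / (p^6 − 1) = 2571922726855099316399649303649342571118604998275/2528078112959041874006989121312570427443559530496.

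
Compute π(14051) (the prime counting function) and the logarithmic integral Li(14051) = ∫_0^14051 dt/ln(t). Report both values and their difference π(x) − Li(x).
π(14051) = 1657;  Li(14051) ≈ 1677.60;  π(x) − Li(x) ≈ -20.60.

Direct count of primes ≤ 14051 gives π(14051) = 1657. Numerical evaluation of the logarithmic integral gives Li(14051) ≈ 1677.60. The difference π(x) − Li(x) ≈ -20.60 is typically negative for small/moderate x (Li(x) overestimates), though Littlewood's theorem shows this sign changes infinitely often.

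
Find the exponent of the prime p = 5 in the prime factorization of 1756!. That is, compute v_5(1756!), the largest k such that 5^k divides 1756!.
v_5(1756!) = 437

Legendre's formula: v_p(n!) = Σ_{k ≥ 1} ⌊n / p^k⌋. For p = 5, n = 1756, the terms are:
  ⌊1756/5^1⌋ = ⌊1756/5⌋ = 351
  ⌊1756/5^2⌋ = ⌊1756/25⌋ = 70
  ⌊1756/5^3⌋ = ⌊1756/125⌋ = 14
  ⌊1756/5^4⌋ = ⌊1756/625⌋ = 2
(the next term ⌊1756/5^5⌋ = 0, terminating the sum). Summing: v_5(1756!) = 351 + 70 + 14 + 2 = 437.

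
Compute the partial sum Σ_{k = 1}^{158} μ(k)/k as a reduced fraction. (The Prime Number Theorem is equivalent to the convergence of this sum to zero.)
Σ μ(k)/k = 11043365287080119932070420984761831999214006413190917276901/1684531761605594992411227004188178295812265268947141782020470

Values of μ(k) for 1 ≤ k ≤ 158: μ(1) = 1, μ(2) = -1, μ(3) = -1, μ(5) = -1, μ(6) = 1, μ(7) = -1, μ(10) = 1, μ(11) = -1, μ(13) = -1, μ(14) = 1, μ(15) = 1, μ(17) = -1, μ(19) = -1, μ(21) = 1, μ(22) = 1, μ(23) = -1, μ(26) = 1, μ(29) = -1, μ(30) = -1, μ(31) = -1, μ(33) = 1, μ(34) = 1, μ(35) = 1, μ(37) = -1, μ(38) = 1, μ(39) = 1, μ(41) = -1, μ(42) = -1, μ(43) = -1, μ(46) = 1, μ(47) = -1, μ(51) = 1, μ(53) = -1, μ(55) = 1, μ(57) = 1, μ(58) = 1, μ(59) = -1, μ(61) = -1, μ(62) = 1, μ(65) = 1, μ(66) = -1, μ(67) = -1, μ(69) = 1, μ(70) = -1, μ(71) = -1, μ(73) = -1, μ(74) = 1, μ(77) = 1, μ(78) = -1, μ(79) = -1, μ(82) = 1, μ(83) = -1, μ(85) = 1, μ(86) = 1, μ(87) = 1, μ(89) = -1, μ(91) = 1, μ(93) = 1, μ(94) = 1, μ(95) = 1, μ(97) = -1, μ(101) = -1, μ(102) = -1, μ(103) = -1, μ(105) = -1, μ(106) = 1, μ(107) = -1, μ(109) = -1, μ(110) = -1, μ(111) = 1, μ(113) = -1, μ(114) = -1, μ(115) = 1, μ(118) = 1, μ(119) = 1, μ(122) = 1, μ(123) = 1, μ(127) = -1, μ(129) = 1, μ(130) = -1, μ(131) = -1, μ(133) = 1, μ(134) = 1, μ(137) = -1, μ(138) = -1, μ(139) = -1, μ(141) = 1, μ(142) = 1, μ(143) = 1, μ(145) = 1, μ(146) = 1, μ(149) = -1, μ(151) = -1, μ(154) = -1, μ(155) = 1, μ(157) = -1, μ(158) = 1, with μ = 0 on non-squarefree integers. Summing μ(k)/k for k where μ(k) ≠ 0 gives 11043365287080119932070420984761831999214006413190917276901/1684531761605594992411227004188178295812265268947141782020470 ≈ 0.0066. (PNT ⟺ this sum → 0 as n → ∞.)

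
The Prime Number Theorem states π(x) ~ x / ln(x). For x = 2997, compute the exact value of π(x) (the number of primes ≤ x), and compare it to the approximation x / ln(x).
π(2997) = 429;  x/ln(x) ≈ 374.37;  relative error ≈ 12.73%.

Directly count primes up to 2997: π(2997) = 429. The PNT approximation gives 2997/ln(2997) ≈ 2997/8.00537 ≈ 374.37. Relative error (π(x) − x/ln(x)) / π(x) ≈ 12.73%; the approximation is known to undercount slightly (Li(x) is a better estimate).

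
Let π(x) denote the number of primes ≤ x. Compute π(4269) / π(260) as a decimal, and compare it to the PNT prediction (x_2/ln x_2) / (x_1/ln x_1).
π(4269)/π(260) = 585/55 ≈ 10.6364;  PNT prediction ≈ 10.9224.

π(260) = 55 and π(4269) = 585, so π(4269)/π(260) ≈ 10.6364. The PNT-predicted ratio is (4269/ln(4269)) / (260/ln(260)) ≈ 10.9224. The two agree to within a few percent, as expected.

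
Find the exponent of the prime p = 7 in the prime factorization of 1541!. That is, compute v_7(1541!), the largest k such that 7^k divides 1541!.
v_7(1541!) = 255

Legendre's formula: v_p(n!) = Σ_{k ≥ 1} ⌊n / p^k⌋. For p = 7, n = 1541, the terms are:
  ⌊1541/7^1⌋ = ⌊1541/7⌋ = 220
  ⌊1541/7^2⌋ = ⌊1541/49⌋ = 31
  ⌊1541/7^3⌋ = ⌊1541/343⌋ = 4
(the next term ⌊1541/7^4⌋ = 0, terminating the sum). Summing: v_7(1541!) = 220 + 31 + 4 = 255.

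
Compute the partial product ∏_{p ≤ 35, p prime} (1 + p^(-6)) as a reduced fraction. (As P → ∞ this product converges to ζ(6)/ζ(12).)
∏ = 27817995139941732182652708678753385001734002671757520/27350499395438163022926501194256392285250955967934357

The primes p ≤ 35 are [2, 3, 5, 7, 11, 13, 17, 19, 23, 29, 31]. For each, (1 + 1/p^6) = (p^6 + 1)/p^6. Multiplying these fractions over p ∈ [2, 3, 5, 7, 11, 13, 17, 19, 23, 29, 31] gives 27817995139941732182652708678753385001734002671757520/27350499395438163022926501194256392285250955967934357. (In the limit P → ∞ this tends to ζ(6)/ζ(12).)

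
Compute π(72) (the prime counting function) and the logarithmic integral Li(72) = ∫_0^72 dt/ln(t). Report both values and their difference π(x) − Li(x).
π(72) = 20;  Li(72) ≈ 23.83;  π(x) − Li(x) ≈ -3.83.

Direct count of primes ≤ 72 gives π(72) = 20. Numerical evaluation of the logarithmic integral gives Li(72) ≈ 23.83. The difference π(x) − Li(x) ≈ -3.83 is typically negative for small/moderate x (Li(x) overestimates), though Littlewood's theorem shows this sign changes infinitely often.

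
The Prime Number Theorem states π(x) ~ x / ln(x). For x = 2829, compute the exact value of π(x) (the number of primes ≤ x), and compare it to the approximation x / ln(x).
π(2829) = 410;  x/ln(x) ≈ 355.95;  relative error ≈ 13.18%.

Directly count primes up to 2829: π(2829) = 410. The PNT approximation gives 2829/ln(2829) ≈ 2829/7.94768 ≈ 355.95. Relative error (π(x) − x/ln(x)) / π(x) ≈ 13.18%; the approximation is known to undercount slightly (Li(x) is a better estimate).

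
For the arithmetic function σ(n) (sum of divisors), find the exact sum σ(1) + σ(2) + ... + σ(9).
Σ_{n ≤ 9} σ(n) = 69

Compute σ(n) for each 1 ≤ n ≤ 9: σ(1) = 1, σ(2) = 3, σ(3) = 4, σ(4) = 7, σ(5) = 6, σ(6) = 12, σ(7) = 8, σ(8) = 15, σ(9) = 13. Summing all 9 values: 69. (Average order: Σ_{n ≤ x} σ(n) ~ (π²/12) x². For x = 9, (π²/12)·9² ≈ 66.62.)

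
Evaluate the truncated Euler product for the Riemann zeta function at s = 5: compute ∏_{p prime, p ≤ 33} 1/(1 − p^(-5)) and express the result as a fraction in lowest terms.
∏ = 1910589921595024369341325427716514697147265/1842548811291065574051999987500114856101888

The primes p ≤ 33 are [2, 3, 5, 7, 11, 13, 17, 19, 23, 29, 31]. For each prime, (1 − 1/p^5)^(-1) = p^5 / (p^5 − 1). The product is (1 − 1/2^5)^(-1), (1 − 1/3^5)^(-1), (1 − 1/5^5)^(-1), (1 − 1/7^5)^(-1), (1 − 1/11^5)^(-1), (1 − 1/13^5)^(-1), (1 − 1/17^5)^(-1), (1 − 1/19^5)^(-1), (1 − 1/23^5)^(-1), (1 − 1/29^5)^(-1), (1 − 1/31^5)^(-1) = ∏ p^5 / (p^5 − 1) = 1910589921595024369341325427716514697147265/1842548811291065574051999987500114856101888.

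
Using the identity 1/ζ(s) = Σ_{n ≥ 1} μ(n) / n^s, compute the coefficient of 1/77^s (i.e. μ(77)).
μ(77) = 1

Factor n = 77 = 7 · 11. μ(n) = 0 if any exponent ≥ 2 (not squarefree); otherwise μ(n) = (−1)^{ω(n)} where ω(n) is the number of distinct prime factors. Applying: μ(77) = 1.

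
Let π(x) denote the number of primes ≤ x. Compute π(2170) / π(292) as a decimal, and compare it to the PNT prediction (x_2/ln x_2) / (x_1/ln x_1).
π(2170)/π(292) = 326/61 ≈ 5.3443;  PNT prediction ≈ 5.4913.

π(292) = 61 and π(2170) = 326, so π(2170)/π(292) ≈ 5.3443. The PNT-predicted ratio is (2170/ln(2170)) / (292/ln(292)) ≈ 5.4913. The two agree to within a few percent, as expected.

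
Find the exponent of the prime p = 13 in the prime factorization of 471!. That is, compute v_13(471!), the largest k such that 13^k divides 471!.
v_13(471!) = 38

Legendre's formula: v_p(n!) = Σ_{k ≥ 1} ⌊n / p^k⌋. For p = 13, n = 471, the terms are:
  ⌊471/13^1⌋ = ⌊471/13⌋ = 36
  ⌊471/13^2⌋ = ⌊471/169⌋ = 2
(the next term ⌊471/13^3⌋ = 0, terminating the sum). Summing: v_13(471!) = 36 + 2 = 38.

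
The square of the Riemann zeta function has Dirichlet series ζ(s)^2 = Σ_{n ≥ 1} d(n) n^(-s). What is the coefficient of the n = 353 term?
d(353) = 2

ζ(s)^2 = (Σ 1/m^s)(Σ 1/k^s). The coefficient of 1/n^s in the product is the number of ordered pairs (m, k) with mk = n, which equals d(n). For n = 353, divisors are [1, 353], so d(353) = 2.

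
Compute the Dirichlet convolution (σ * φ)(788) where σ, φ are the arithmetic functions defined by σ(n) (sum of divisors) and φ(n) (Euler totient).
(σ * φ)(788) = 4728

Divisors of 788: [1, 2, 4, 197, 394, 788]. For each d | 788:
  d = 1: σ(1) · φ(788/1) = 1 · 392 = 392
  d = 2: σ(2) · φ(788/2) = 3 · 196 = 588
  d = 4: σ(4) · φ(788/4) = 7 · 196 = 1372
  d = 197: σ(197) · φ(788/197) = 198 · 2 = 396
  d = 394: σ(394) · φ(788/394) = 594 · 1 = 594
  d = 788: σ(788) · φ(788/788) = 1386 · 1 = 1386
Summing: (σ * φ)(788) = 392 + 588 + 1372 + 396 + 594 + 1386 = 4728.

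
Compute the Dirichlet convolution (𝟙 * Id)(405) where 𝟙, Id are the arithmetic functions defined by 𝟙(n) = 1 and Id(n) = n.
(𝟙 * Id)(405) = 726

Divisors of 405: [1, 3, 5, 9, 15, 27, 45, 81, 135, 405]. For each d | 405:
  d = 1: 𝟙(1) · Id(405/1) = 1 · 405 = 405
  d = 3: 𝟙(3) · Id(405/3) = 1 · 135 = 135
  d = 5: 𝟙(5) · Id(405/5) = 1 · 81 = 81
  d = 9: 𝟙(9) · Id(405/9) = 1 · 45 = 45
  d = 15: 𝟙(15) · Id(405/15) = 1 · 27 = 27
  d = 27: 𝟙(27) · Id(405/27) = 1 · 15 = 15
  d = 45: 𝟙(45) · Id(405/45) = 1 · 9 = 9
  d = 81: 𝟙(81) · Id(405/81) = 1 · 5 = 5
  d = 135: 𝟙(135) · Id(405/135) = 1 · 3 = 3
  d = 405: 𝟙(405) · Id(405/405) = 1 · 1 = 1
Summing: (𝟙 * Id)(405) = 405 + 135 + 81 + 45 + 27 + 15 + 9 + 5 + 3 + 1 = 726.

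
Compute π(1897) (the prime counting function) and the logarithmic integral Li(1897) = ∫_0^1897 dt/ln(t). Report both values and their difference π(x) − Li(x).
π(1897) = 290;  Li(1897) ≈ 301.21;  π(x) − Li(x) ≈ -11.21.

Direct count of primes ≤ 1897 gives π(1897) = 290. Numerical evaluation of the logarithmic integral gives Li(1897) ≈ 301.21. The difference π(x) − Li(x) ≈ -11.21 is typically negative for small/moderate x (Li(x) overestimates), though Littlewood's theorem shows this sign changes infinitely often.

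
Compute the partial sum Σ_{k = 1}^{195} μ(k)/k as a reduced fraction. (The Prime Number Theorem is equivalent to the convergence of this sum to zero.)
Σ μ(k)/k = -43277238338814707352435871087729404219364080007991120795068950289487278357/2094340804123062964635950016266159511607730554966537454865305011530672742866

Values of μ(k) for 1 ≤ k ≤ 195: μ(1) = 1, μ(2) = -1, μ(3) = -1, μ(5) = -1, μ(6) = 1, μ(7) = -1, μ(10) = 1, μ(11) = -1, μ(13) = -1, μ(14) = 1, μ(15) = 1, μ(17) = -1, μ(19) = -1, μ(21) = 1, μ(22) = 1, μ(23) = -1, μ(26) = 1, μ(29) = -1, μ(30) = -1, μ(31) = -1, μ(33) = 1, μ(34) = 1, μ(35) = 1, μ(37) = -1, μ(38) = 1, μ(39) = 1, μ(41) = -1, μ(42) = -1, μ(43) = -1, μ(46) = 1, μ(47) = -1, μ(51) = 1, μ(53) = -1, μ(55) = 1, μ(57) = 1, μ(58) = 1, μ(59) = -1, μ(61) = -1, μ(62) = 1, μ(65) = 1, μ(66) = -1, μ(67) = -1, μ(69) = 1, μ(70) = -1, μ(71) = -1, μ(73) = -1, μ(74) = 1, μ(77) = 1, μ(78) = -1, μ(79) = -1, μ(82) = 1, μ(83) = -1, μ(85) = 1, μ(86) = 1, μ(87) = 1, μ(89) = -1, μ(91) = 1, μ(93) = 1, μ(94) = 1, μ(95) = 1, μ(97) = -1, μ(101) = -1, μ(102) = -1, μ(103) = -1, μ(105) = -1, μ(106) = 1, μ(107) = -1, μ(109) = -1, μ(110) = -1, μ(111) = 1, μ(113) = -1, μ(114) = -1, μ(115) = 1, μ(118) = 1, μ(119) = 1, μ(122) = 1, μ(123) = 1, μ(127) = -1, μ(129) = 1, μ(130) = -1, μ(131) = -1, μ(133) = 1, μ(134) = 1, μ(137) = -1, μ(138) = -1, μ(139) = -1, μ(141) = 1, μ(142) = 1, μ(143) = 1, μ(145) = 1, μ(146) = 1, μ(149) = -1, μ(151) = -1, μ(154) = -1, μ(155) = 1, μ(157) = -1, μ(158) = 1, μ(159) = 1, μ(161) = 1, μ(163) = -1, μ(165) = -1, μ(166) = 1, μ(167) = -1, μ(170) = -1, μ(173) = -1, μ(174) = -1, μ(177) = 1, μ(178) = 1, μ(179) = -1, μ(181) = -1, μ(182) = -1, μ(183) = 1, μ(185) = 1, μ(186) = -1, μ(187) = 1, μ(190) = -1, μ(191) = -1, μ(193) = -1, μ(194) = 1, μ(195) = -1, with μ = 0 on non-squarefree integers. Summing μ(k)/k for k where μ(k) ≠ 0 gives -43277238338814707352435871087729404219364080007991120795068950289487278357/2094340804123062964635950016266159511607730554966537454865305011530672742866 ≈ -0.0207. (PNT ⟺ this sum → 0 as n → ∞.)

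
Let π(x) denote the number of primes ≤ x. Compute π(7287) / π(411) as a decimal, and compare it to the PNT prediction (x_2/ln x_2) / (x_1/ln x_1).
π(7287)/π(411) = 929/80 ≈ 11.6125;  PNT prediction ≈ 11.9981.

π(411) = 80 and π(7287) = 929, so π(7287)/π(411) ≈ 11.6125. The PNT-predicted ratio is (7287/ln(7287)) / (411/ln(411)) ≈ 11.9981. The two agree to within a few percent, as expected.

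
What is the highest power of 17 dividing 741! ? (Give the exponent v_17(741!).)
v_17(741!) = 45

Legendre's formula: v_p(n!) = Σ_{k ≥ 1} ⌊n / p^k⌋. For p = 17, n = 741, the terms are:
  ⌊741/17^1⌋ = ⌊741/17⌋ = 43
  ⌊741/17^2⌋ = ⌊741/289⌋ = 2
(the next term ⌊741/17^3⌋ = 0, terminating the sum). Summing: v_17(741!) = 43 + 2 = 45.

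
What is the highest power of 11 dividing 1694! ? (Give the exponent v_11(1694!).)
v_11(1694!) = 169

Legendre's formula: v_p(n!) = Σ_{k ≥ 1} ⌊n / p^k⌋. For p = 11, n = 1694, the terms are:
  ⌊1694/11^1⌋ = ⌊1694/11⌋ = 154
  ⌊1694/11^2⌋ = ⌊1694/121⌋ = 14
  ⌊1694/11^3⌋ = ⌊1694/1331⌋ = 1
(the next term ⌊1694/11^4⌋ = 0, terminating the sum). Summing: v_11(1694!) = 154 + 14 + 1 = 169.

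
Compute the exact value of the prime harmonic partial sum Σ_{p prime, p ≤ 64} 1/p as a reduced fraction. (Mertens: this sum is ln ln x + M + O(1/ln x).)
Σ 1/p = 201015517717077830328949/117288381359406970983270

π(64) = 18, so the primes ≤ 64 are [2, 3, 5, 7, 11, 13, 17, 19, 23, 29, 31, 37, 41, 43, 47, 53, 59, 61]. Summing 1/p over these primes: 201015517717077830328949/117288381359406970983270 ≈ 1.7139. Mertens estimate ln ln(64) + 0.2615 ≈ 1.6867.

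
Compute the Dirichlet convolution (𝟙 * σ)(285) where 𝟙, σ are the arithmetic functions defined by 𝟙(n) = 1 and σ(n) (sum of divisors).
(𝟙 * σ)(285) = 735

Divisors of 285: [1, 3, 5, 15, 19, 57, 95, 285]. For each d | 285:
  d = 1: 𝟙(1) · σ(285/1) = 1 · 480 = 480
  d = 3: 𝟙(3) · σ(285/3) = 1 · 120 = 120
  d = 5: 𝟙(5) · σ(285/5) = 1 · 80 = 80
  d = 15: 𝟙(15) · σ(285/15) = 1 · 20 = 20
  d = 19: 𝟙(19) · σ(285/19) = 1 · 24 = 24
  d = 57: 𝟙(57) · σ(285/57) = 1 · 6 = 6
  d = 95: 𝟙(95) · σ(285/95) = 1 · 4 = 4
  d = 285: 𝟙(285) · σ(285/285) = 1 · 1 = 1
Summing: (𝟙 * σ)(285) = 480 + 120 + 80 + 20 + 24 + 6 + 4 + 1 = 735.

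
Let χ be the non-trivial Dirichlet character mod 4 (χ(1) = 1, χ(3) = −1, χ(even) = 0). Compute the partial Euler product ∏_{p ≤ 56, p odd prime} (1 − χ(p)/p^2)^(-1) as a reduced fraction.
∏ = 6080498115610191266973991/6635764829241999360000000

The odd primes p ≤ 56 are [3, 5, 7, 11, 13, 17, 19, 23, 29, 31, 37, 41, 43, 47, 53]. For each, χ(p) = 1 if p ≡ 1 mod 4, χ(p) = −1 if p ≡ 3 mod 4. Taking (1 − χ(p)/p^2)^(-1) = p^2/(p^2 − χ(p)): (1 − (-1)/3^2)^(-1) · (1 − (1)/5^2)^(-1) · (1 − (-1)/7^2)^(-1) · (1 − (-1)/11^2)^(-1) · (1 − (1)/13^2)^(-1) · (1 − (1)/17^2)^(-1) · (1 − (-1)/19^2)^(-1) · (1 − (-1)/23^2)^(-1) · (1 − (1)/29^2)^(-1) · (1 − (-1)/31^2)^(-1) · (1 − (1)/37^2)^(-1) · (1 − (1)/41^2)^(-1) · (1 − (-1)/43^2)^(-1) · (1 − (-1)/47^2)^(-1) · (1 − (1)/53^2)^(-1) = 6080498115610191266973991/6635764829241999360000000.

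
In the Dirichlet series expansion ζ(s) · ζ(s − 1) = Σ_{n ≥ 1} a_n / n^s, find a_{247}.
σ(247) = 280

In the product (Σ m^0/m^s)(Σ k / k^s) = Σ (Σ_{d | n} d) / n^s, the coefficient of 1/n^s is σ(n) = Σ_{d | n} d. For n = 247, divisors are [1, 13, 19, 247]; summing: σ(247) = 280.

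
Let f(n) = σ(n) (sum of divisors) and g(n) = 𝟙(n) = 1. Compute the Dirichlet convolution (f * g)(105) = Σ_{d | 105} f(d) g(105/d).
(σ * 𝟙)(105) = 315

Divisors of 105: [1, 3, 5, 7, 15, 21, 35, 105]. For each d | 105:
  d = 1: σ(1) · 𝟙(105/1) = 1 · 1 = 1
  d = 3: σ(3) · 𝟙(105/3) = 4 · 1 = 4
  d = 5: σ(5) · 𝟙(105/5) = 6 · 1 = 6
  d = 7: σ(7) · 𝟙(105/7) = 8 · 1 = 8
  d = 15: σ(15) · 𝟙(105/15) = 24 · 1 = 24
  d = 21: σ(21) · 𝟙(105/21) = 32 · 1 = 32
  d = 35: σ(35) · 𝟙(105/35) = 48 · 1 = 48
  d = 105: σ(105) · 𝟙(105/105) = 192 · 1 = 192
Summing: (σ * 𝟙)(105) = 1 + 4 + 6 + 8 + 24 + 32 + 48 + 192 = 315.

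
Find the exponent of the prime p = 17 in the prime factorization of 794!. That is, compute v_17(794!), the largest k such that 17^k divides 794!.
v_17(794!) = 48

Legendre's formula: v_p(n!) = Σ_{k ≥ 1} ⌊n / p^k⌋. For p = 17, n = 794, the terms are:
  ⌊794/17^1⌋ = ⌊794/17⌋ = 46
  ⌊794/17^2⌋ = ⌊794/289⌋ = 2
(the next term ⌊794/17^3⌋ = 0, terminating the sum). Summing: v_17(794!) = 46 + 2 = 48.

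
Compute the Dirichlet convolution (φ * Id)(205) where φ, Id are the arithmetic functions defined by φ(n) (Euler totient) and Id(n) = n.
(φ * Id)(205) = 729

Divisors of 205: [1, 5, 41, 205]. For each d | 205:
  d = 1: φ(1) · Id(205/1) = 1 · 205 = 205
  d = 5: φ(5) · Id(205/5) = 4 · 41 = 164
  d = 41: φ(41) · Id(205/41) = 40 · 5 = 200
  d = 205: φ(205) · Id(205/205) = 160 · 1 = 160
Summing: (φ * Id)(205) = 205 + 164 + 200 + 160 = 729.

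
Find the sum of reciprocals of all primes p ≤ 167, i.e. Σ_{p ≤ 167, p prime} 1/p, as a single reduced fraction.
Σ 1/p = 1840793455149223796977553240989608507934961889604586193282330007699/962947420735983927056946215901134429196419130606213075415963491270

π(167) = 39, so the primes ≤ 167 are [2, 3, 5, 7, 11, 13, 17, 19, 23, 29, 31, 37, 41, 43, 47, 53, 59, 61, 67, 71, 73, 79, 83, 89, 97, 101, 103, 107, 109, 113, 127, 131, 137, 139, 149, 151, 157, 163, 167]. Summing 1/p over these primes: 1840793455149223796977553240989608507934961889604586193282330007699/962947420735983927056946215901134429196419130606213075415963491270 ≈ 1.9116. Mertens estimate ln ln(167) + 0.2615 ≈ 1.8943.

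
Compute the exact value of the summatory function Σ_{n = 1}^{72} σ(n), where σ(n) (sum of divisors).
Σ_{n ≤ 72} σ(n) = 4332

Compute σ(n) for each 1 ≤ n ≤ 72: σ(1) = 1, σ(2) = 3, σ(3) = 4, σ(4) = 7, σ(5) = 6, σ(6) = 12, σ(7) = 8, σ(8) = 15, σ(9) = 13, σ(10) = 18, σ(11) = 12, σ(12) = 28, σ(13) = 14, σ(14) = 24, σ(15) = 24, σ(16) = 31, σ(17) = 18, σ(18) = 39, σ(19) = 20, σ(20) = 42, σ(21) = 32, σ(22) = 36, σ(23) = 24, σ(24) = 60, σ(25) = 31, σ(26) = 42, σ(27) = 40, σ(28) = 56, σ(29) = 30, σ(30) = 72, σ(31) = 32, σ(32) = 63, σ(33) = 48, σ(34) = 54, σ(35) = 48, σ(36) = 91, σ(37) = 38, σ(38) = 60, σ(39) = 56, σ(40) = 90, σ(41) = 42, σ(42) = 96, σ(43) = 44, σ(44) = 84, σ(45) = 78, σ(46) = 72, σ(47) = 48, σ(48) = 124, σ(49) = 57, σ(50) = 93, σ(51) = 72, σ(52) = 98, σ(53) = 54, σ(54) = 120, σ(55) = 72, σ(56) = 120, σ(57) = 80, σ(58) = 90, σ(59) = 60, σ(60) = 168, σ(61) = 62, σ(62) = 96, σ(63) = 104, σ(64) = 127, σ(65) = 84, σ(66) = 144, σ(67) = 68, σ(68) = 126, σ(69) = 96, σ(70) = 144, σ(71) = 72, σ(72) = 195. Summing all 72 values: 4332. (Average order: Σ_{n ≤ x} σ(n) ~ (π²/12) x². For x = 72, (π²/12)·72² ≈ 4263.67.)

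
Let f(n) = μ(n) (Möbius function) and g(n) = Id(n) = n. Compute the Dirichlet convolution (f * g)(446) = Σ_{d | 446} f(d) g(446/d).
(μ * Id)(446) = 222

Divisors of 446: [1, 2, 223, 446]. For each d | 446:
  d = 1: μ(1) · Id(446/1) = 1 · 446 = 446
  d = 2: μ(2) · Id(446/2) = -1 · 223 = -223
  d = 223: μ(223) · Id(446/223) = -1 · 2 = -2
  d = 446: μ(446) · Id(446/446) = 1 · 1 = 1
Summing: (μ * Id)(446) = 446 + -223 + -2 + 1 = 222.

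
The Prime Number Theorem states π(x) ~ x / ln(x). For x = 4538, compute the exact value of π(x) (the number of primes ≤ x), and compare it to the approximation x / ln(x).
π(4538) = 615;  x/ln(x) ≈ 538.94;  relative error ≈ 12.37%.

Directly count primes up to 4538: π(4538) = 615. The PNT approximation gives 4538/ln(4538) ≈ 4538/8.42024 ≈ 538.94. Relative error (π(x) − x/ln(x)) / π(x) ≈ 12.37%; the approximation is known to undercount slightly (Li(x) is a better estimate).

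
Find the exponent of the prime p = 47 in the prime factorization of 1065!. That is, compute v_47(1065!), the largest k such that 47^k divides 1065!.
v_47(1065!) = 22

Legendre's formula: v_p(n!) = Σ_{k ≥ 1} ⌊n / p^k⌋. For p = 47, n = 1065, the terms are:
  ⌊1065/47^1⌋ = ⌊1065/47⌋ = 22
(the next term ⌊1065/47^2⌋ = 0, terminating the sum). Summing: v_47(1065!) = 22 = 22.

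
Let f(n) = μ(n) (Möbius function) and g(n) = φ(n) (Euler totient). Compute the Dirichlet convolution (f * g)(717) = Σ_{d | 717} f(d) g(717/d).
(μ * φ)(717) = 237

Divisors of 717: [1, 3, 239, 717]. For each d | 717:
  d = 1: μ(1) · φ(717/1) = 1 · 476 = 476
  d = 3: μ(3) · φ(717/3) = -1 · 238 = -238
  d = 239: μ(239) · φ(717/239) = -1 · 2 = -2
  d = 717: μ(717) · φ(717/717) = 1 · 1 = 1
Summing: (μ * φ)(717) = 476 + -238 + -2 + 1 = 237.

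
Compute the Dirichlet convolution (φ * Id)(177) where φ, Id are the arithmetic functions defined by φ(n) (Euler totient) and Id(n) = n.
(φ * Id)(177) = 585

Divisors of 177: [1, 3, 59, 177]. For each d | 177:
  d = 1: φ(1) · Id(177/1) = 1 · 177 = 177
  d = 3: φ(3) · Id(177/3) = 2 · 59 = 118
  d = 59: φ(59) · Id(177/59) = 58 · 3 = 174
  d = 177: φ(177) · Id(177/177) = 116 · 1 = 116
Summing: (φ * Id)(177) = 177 + 118 + 174 + 116 = 585.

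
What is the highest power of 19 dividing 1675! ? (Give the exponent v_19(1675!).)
v_19(1675!) = 92

Legendre's formula: v_p(n!) = Σ_{k ≥ 1} ⌊n / p^k⌋. For p = 19, n = 1675, the terms are:
  ⌊1675/19^1⌋ = ⌊1675/19⌋ = 88
  ⌊1675/19^2⌋ = ⌊1675/361⌋ = 4
(the next term ⌊1675/19^3⌋ = 0, terminating the sum). Summing: v_19(1675!) = 88 + 4 = 92.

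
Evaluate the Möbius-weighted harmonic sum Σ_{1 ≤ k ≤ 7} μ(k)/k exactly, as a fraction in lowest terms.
Σ μ(k)/k = -1/105

Values of μ(k) for 1 ≤ k ≤ 7: μ(1) = 1, μ(2) = -1, μ(3) = -1, μ(5) = -1, μ(6) = 1, μ(7) = -1, with μ = 0 on non-squarefree integers. Summing μ(k)/k for k where μ(k) ≠ 0 gives -1/105 ≈ -0.0095. (PNT ⟺ this sum → 0 as n → ∞.)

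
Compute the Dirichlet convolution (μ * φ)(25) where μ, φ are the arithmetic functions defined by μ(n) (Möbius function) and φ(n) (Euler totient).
(μ * φ)(25) = 16

Divisors of 25: [1, 5, 25]. For each d | 25:
  d = 1: μ(1) · φ(25/1) = 1 · 20 = 20
  d = 5: μ(5) · φ(25/5) = -1 · 4 = -4
  d = 25: μ(25) · φ(25/25) = 0 · 1 = 0
Summing: (μ * φ)(25) = 20 + -4 + 0 = 16.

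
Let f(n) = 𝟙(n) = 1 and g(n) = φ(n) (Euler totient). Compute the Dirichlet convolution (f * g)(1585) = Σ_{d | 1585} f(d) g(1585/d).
(𝟙 * φ)(1585) = 1585

Divisors of 1585: [1, 5, 317, 1585]. For each d | 1585:
  d = 1: 𝟙(1) · φ(1585/1) = 1 · 1264 = 1264
  d = 5: 𝟙(5) · φ(1585/5) = 1 · 316 = 316
  d = 317: 𝟙(317) · φ(1585/317) = 1 · 4 = 4
  d = 1585: 𝟙(1585) · φ(1585/1585) = 1 · 1 = 1
Summing: (𝟙 * φ)(1585) = 1264 + 316 + 4 + 1 = 1585.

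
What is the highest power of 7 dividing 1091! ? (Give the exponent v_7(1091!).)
v_7(1091!) = 180

Legendre's formula: v_p(n!) = Σ_{k ≥ 1} ⌊n / p^k⌋. For p = 7, n = 1091, the terms are:
  ⌊1091/7^1⌋ = ⌊1091/7⌋ = 155
  ⌊1091/7^2⌋ = ⌊1091/49⌋ = 22
  ⌊1091/7^3⌋ = ⌊1091/343⌋ = 3
(the next term ⌊1091/7^4⌋ = 0, terminating the sum). Summing: v_7(1091!) = 155 + 22 + 3 = 180.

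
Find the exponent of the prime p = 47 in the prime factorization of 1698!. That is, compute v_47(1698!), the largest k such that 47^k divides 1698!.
v_47(1698!) = 36

Legendre's formula: v_p(n!) = Σ_{k ≥ 1} ⌊n / p^k⌋. For p = 47, n = 1698, the terms are:
  ⌊1698/47^1⌋ = ⌊1698/47⌋ = 36
(the next term ⌊1698/47^2⌋ = 0, terminating the sum). Summing: v_47(1698!) = 36 = 36.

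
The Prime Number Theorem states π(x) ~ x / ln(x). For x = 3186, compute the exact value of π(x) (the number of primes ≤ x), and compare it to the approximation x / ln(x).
π(3186) = 450;  x/ln(x) ≈ 394.97;  relative error ≈ 12.23%.

Directly count primes up to 3186: π(3186) = 450. The PNT approximation gives 3186/ln(3186) ≈ 3186/8.06652 ≈ 394.97. Relative error (π(x) − x/ln(x)) / π(x) ≈ 12.23%; the approximation is known to undercount slightly (Li(x) is a better estimate).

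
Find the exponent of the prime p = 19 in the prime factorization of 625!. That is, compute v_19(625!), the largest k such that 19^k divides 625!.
v_19(625!) = 33

Legendre's formula: v_p(n!) = Σ_{k ≥ 1} ⌊n / p^k⌋. For p = 19, n = 625, the terms are:
  ⌊625/19^1⌋ = ⌊625/19⌋ = 32
  ⌊625/19^2⌋ = ⌊625/361⌋ = 1
(the next term ⌊625/19^3⌋ = 0, terminating the sum). Summing: v_19(625!) = 32 + 1 = 33.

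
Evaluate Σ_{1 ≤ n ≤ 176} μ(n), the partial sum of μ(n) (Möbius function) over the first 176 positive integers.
Σ_{n ≤ 176} μ(n) = -4

Compute μ(n) for each 1 ≤ n ≤ 176: μ(1) = 1, μ(2) = -1, μ(3) = -1, μ(4) = 0, μ(5) = -1, μ(6) = 1, μ(7) = -1, μ(8) = 0, μ(9) = 0, μ(10) = 1, μ(11) = -1, μ(12) = 0, μ(13) = -1, μ(14) = 1, μ(15) = 1, μ(16) = 0, μ(17) = -1, μ(18) = 0, μ(19) = -1, μ(20) = 0, μ(21) = 1, μ(22) = 1, μ(23) = -1, μ(24) = 0, μ(25) = 0, μ(26) = 1, μ(27) = 0, μ(28) = 0, μ(29) = -1, μ(30) = -1, μ(31) = -1, μ(32) = 0, μ(33) = 1, μ(34) = 1, μ(35) = 1, μ(36) = 0, μ(37) = -1, μ(38) = 1, μ(39) = 1, μ(40) = 0, μ(41) = -1, μ(42) = -1, μ(43) = -1, μ(44) = 0, μ(45) = 0, μ(46) = 1, μ(47) = -1, μ(48) = 0, μ(49) = 0, μ(50) = 0, μ(51) = 1, μ(52) = 0, μ(53) = -1, μ(54) = 0, μ(55) = 1, μ(56) = 0, μ(57) = 1, μ(58) = 1, μ(59) = -1, μ(60) = 0, μ(61) = -1, μ(62) = 1, μ(63) = 0, μ(64) = 0, μ(65) = 1, μ(66) = -1, μ(67) = -1, μ(68) = 0, μ(69) = 1, μ(70) = -1, μ(71) = -1, μ(72) = 0, μ(73) = -1, μ(74) = 1, μ(75) = 0, μ(76) = 0, μ(77) = 1, μ(78) = -1, μ(79) = -1, μ(80) = 0, μ(81) = 0, μ(82) = 1, μ(83) = -1, μ(84) = 0, μ(85) = 1, μ(86) = 1, μ(87) = 1, μ(88) = 0, μ(89) = -1, μ(90) = 0, μ(91) = 1, μ(92) = 0, μ(93) = 1, μ(94) = 1, μ(95) = 1, μ(96) = 0, μ(97) = -1, μ(98) = 0, μ(99) = 0, μ(100) = 0, μ(101) = -1, μ(102) = -1, μ(103) = -1, μ(104) = 0, μ(105) = -1, μ(106) = 1, μ(107) = -1, μ(108) = 0, μ(109) = -1, μ(110) = -1, μ(111) = 1, μ(112) = 0, μ(113) = -1, μ(114) = -1, μ(115) = 1, μ(116) = 0, μ(117) = 0, μ(118) = 1, μ(119) = 1, μ(120) = 0, μ(121) = 0, μ(122) = 1, μ(123) = 1, μ(124) = 0, μ(125) = 0, μ(126) = 0, μ(127) = -1, μ(128) = 0, μ(129) = 1, μ(130) = -1, μ(131) = -1, μ(132) = 0, μ(133) = 1, μ(134) = 1, μ(135) = 0, μ(136) = 0, μ(137) = -1, μ(138) = -1, μ(139) = -1, μ(140) = 0, μ(141) = 1, μ(142) = 1, μ(143) = 1, μ(144) = 0, μ(145) = 1, μ(146) = 1, μ(147) = 0, μ(148) = 0, μ(149) = -1, μ(150) = 0, μ(151) = -1, μ(152) = 0, μ(153) = 0, μ(154) = -1, μ(155) = 1, μ(156) = 0, μ(157) = -1, μ(158) = 1, μ(159) = 1, μ(160) = 0, μ(161) = 1, μ(162) = 0, μ(163) = -1, μ(164) = 0, μ(165) = -1, μ(166) = 1, μ(167) = -1, μ(168) = 0, μ(169) = 0, μ(170) = -1, μ(171) = 0, μ(172) = 0, μ(173) = -1, μ(174) = -1, μ(175) = 0, μ(176) = 0. Summing all 176 values: -4. (Mertens function M(x) = Σ_{n ≤ x} μ(n); on average M(x) should be small (PNT ⟺ M(x) = o(x)).)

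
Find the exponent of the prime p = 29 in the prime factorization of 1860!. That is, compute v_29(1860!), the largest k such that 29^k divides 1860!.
v_29(1860!) = 66

Legendre's formula: v_p(n!) = Σ_{k ≥ 1} ⌊n / p^k⌋. For p = 29, n = 1860, the terms are:
  ⌊1860/29^1⌋ = ⌊1860/29⌋ = 64
  ⌊1860/29^2⌋ = ⌊1860/841⌋ = 2
(the next term ⌊1860/29^3⌋ = 0, terminating the sum). Summing: v_29(1860!) = 64 + 2 = 66.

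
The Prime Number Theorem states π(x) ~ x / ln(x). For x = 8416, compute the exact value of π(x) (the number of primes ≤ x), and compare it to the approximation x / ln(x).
π(8416) = 1051;  x/ln(x) ≈ 931.19;  relative error ≈ 11.40%.

Directly count primes up to 8416: π(8416) = 1051. The PNT approximation gives 8416/ln(8416) ≈ 8416/9.03789 ≈ 931.19. Relative error (π(x) − x/ln(x)) / π(x) ≈ 11.40%; the approximation is known to undercount slightly (Li(x) is a better estimate).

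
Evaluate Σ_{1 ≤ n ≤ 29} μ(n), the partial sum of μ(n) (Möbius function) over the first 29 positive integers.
Σ_{n ≤ 29} μ(n) = -2

Compute μ(n) for each 1 ≤ n ≤ 29: μ(1) = 1, μ(2) = -1, μ(3) = -1, μ(4) = 0, μ(5) = -1, μ(6) = 1, μ(7) = -1, μ(8) = 0, μ(9) = 0, μ(10) = 1, μ(11) = -1, μ(12) = 0, μ(13) = -1, μ(14) = 1, μ(15) = 1, μ(16) = 0, μ(17) = -1, μ(18) = 0, μ(19) = -1, μ(20) = 0, μ(21) = 1, μ(22) = 1, μ(23) = -1, μ(24) = 0, μ(25) = 0, μ(26) = 1, μ(27) = 0, μ(28) = 0, μ(29) = -1. Summing all 29 values: -2. (Mertens function M(x) = Σ_{n ≤ x} μ(n); on average M(x) should be small (PNT ⟺ M(x) = o(x)).)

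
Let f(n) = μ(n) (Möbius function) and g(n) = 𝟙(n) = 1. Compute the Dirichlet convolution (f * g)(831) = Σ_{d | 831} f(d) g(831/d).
(μ * 𝟙)(831) = 0

Divisors of 831: [1, 3, 277, 831]. For each d | 831:
  d = 1: μ(1) · 𝟙(831/1) = 1 · 1 = 1
  d = 3: μ(3) · 𝟙(831/3) = -1 · 1 = -1
  d = 277: μ(277) · 𝟙(831/277) = -1 · 1 = -1
  d = 831: μ(831) · 𝟙(831/831) = 1 · 1 = 1
Summing: (μ * 𝟙)(831) = 1 + -1 + -1 + 1 = 0.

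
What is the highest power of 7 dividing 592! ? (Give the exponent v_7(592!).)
v_7(592!) = 97

Legendre's formula: v_p(n!) = Σ_{k ≥ 1} ⌊n / p^k⌋. For p = 7, n = 592, the terms are:
  ⌊592/7^1⌋ = ⌊592/7⌋ = 84
  ⌊592/7^2⌋ = ⌊592/49⌋ = 12
  ⌊592/7^3⌋ = ⌊592/343⌋ = 1
(the next term ⌊592/7^4⌋ = 0, terminating the sum). Summing: v_7(592!) = 84 + 12 + 1 = 97.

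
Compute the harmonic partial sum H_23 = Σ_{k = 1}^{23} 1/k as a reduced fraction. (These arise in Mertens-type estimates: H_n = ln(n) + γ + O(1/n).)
H_23 = 444316699/118982864

Direct summation: H_23 = 1 + 1/2 + ... + 1/23. The least common denominator is lcm(1, ..., 23) = 5354228880; over this denominator the numerator is 5354228880 + 2677114440 + 1784742960 + 1338557220 + 1070845776 + 892371480 + 764889840 + 669278610 + 594914320 + 535422888 + 486748080 + 446185740 + 411863760 + 382444920 + 356948592 + 334639305 + 314954640 + 297457160 + 281801520 + 267711444 + 254963280 + 243374040 + 232792560 = 19994251455, so H_23 = 19994251455/5354228880; reducing by gcd(19994251455, 5354228880) = 45 gives 444316699/118982864 ≈ 3.73429. (The PNT-adjacent estimate ln(23) + γ ≈ 3.71271 matches within O(1/n).)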